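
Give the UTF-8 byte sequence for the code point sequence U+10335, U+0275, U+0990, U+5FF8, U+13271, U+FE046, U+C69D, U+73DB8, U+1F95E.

U+10335: 4-byte form → F0 90 8C B5.
U+0275: 2-byte form → C9 B5.
U+0990: 3-byte form → E0 A6 90.
U+5FF8: 3-byte form → E5 BF B8.
U+13271: 4-byte form → F0 93 89 B1.
U+FE046: 4-byte form → F3 BE 81 86.
U+C69D: 3-byte form → EC 9A 9D.
U+73DB8: 4-byte form → F1 B3 B6 B8.
U+1F95E: 4-byte form → F0 9F A5 9E.
Concatenated (31 bytes): F0 90 8C B5 C9 B5 E0 A6 90 E5 BF B8 F0 93 89 B1 F3 BE 81 86 EC 9A 9D F1 B3 B6 B8 F0 9F A5 9E.

F0 90 8C B5 C9 B5 E0 A6 90 E5 BF B8 F0 93 89 B1 F3 BE 81 86 EC 9A 9D F1 B3 B6 B8 F0 9F A5 9E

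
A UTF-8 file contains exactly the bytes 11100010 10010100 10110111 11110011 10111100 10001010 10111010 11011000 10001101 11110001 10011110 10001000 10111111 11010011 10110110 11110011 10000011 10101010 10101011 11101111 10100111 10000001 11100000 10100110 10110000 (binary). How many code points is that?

8

Byte at offset 0: 0xE2 = 11100010 → 3-byte char (#1). Advance 3.
Byte at offset 3: 0xF3 = 11110011 → 4-byte char (#2). Advance 4.
Byte at offset 7: 0xD8 = 11011000 → 2-byte char (#3). Advance 2.
Byte at offset 9: 0xF1 = 11110001 → 4-byte char (#4). Advance 4.
Byte at offset 13: 0xD3 = 11010011 → 2-byte char (#5). Advance 2.
Byte at offset 15: 0xF3 = 11110011 → 4-byte char (#6). Advance 4.
Byte at offset 19: 0xEF = 11101111 → 3-byte char (#7). Advance 3.
Byte at offset 22: 0xE0 = 11100000 → 3-byte char (#8). Advance 3.
Reached end at offset 25 after 8 code points.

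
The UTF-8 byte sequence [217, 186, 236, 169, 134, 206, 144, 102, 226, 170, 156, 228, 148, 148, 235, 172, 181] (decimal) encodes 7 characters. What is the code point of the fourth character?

U+0066

Offset 0: leading byte 0xD9 = 11011001 → 2-byte char #1 = D9 BA.
Offset 2: leading byte 0xEC = 11101100 → 3-byte char #2 = EC A9 86.
Offset 5: leading byte 0xCE = 11001110 → 2-byte char #3 = CE 90.
Offset 7: leading byte 0x66 = 01100110 → 1-byte char #4 = 66.
Leading byte 0x66 = 01100110 matches 0xxxxxxx → 1-byte sequence.
Byte 1: 0x66 = 01100110, payload 1100110 (7 bits).
Concatenate: 1100110 = 0x66 (7 bits → U+0066).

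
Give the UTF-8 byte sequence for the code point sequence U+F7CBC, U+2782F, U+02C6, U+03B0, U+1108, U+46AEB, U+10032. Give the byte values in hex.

F3 B7 B2 BC F0 A7 A0 AF CB 86 CE B0 E1 84 88 F1 86 AB AB F0 90 80 B2

U+F7CBC: 4-byte form → F3 B7 B2 BC.
U+2782F: 4-byte form → F0 A7 A0 AF.
U+02C6: 2-byte form → CB 86.
U+03B0: 2-byte form → CE B0.
U+1108: 3-byte form → E1 84 88.
U+46AEB: 4-byte form → F1 86 AB AB.
U+10032: 4-byte form → F0 90 80 B2.
Concatenated (23 bytes): F3 B7 B2 BC F0 A7 A0 AF CB 86 CE B0 E1 84 88 F1 86 AB AB F0 90 80 B2.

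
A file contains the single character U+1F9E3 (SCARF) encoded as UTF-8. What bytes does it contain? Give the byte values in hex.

U+1F9E3 = 0x1F9E3 = 129507 decimal. In range U+10000–U+10FFFF → 4-byte form: 11110xxx 10xxxxxx 10xxxxxx 10xxxxxx.
Binary (21 bits): 000011111100111100011.
Split 3+6+6+6: 000 | 011111 | 100111 | 100011.
Byte 1: 11110000 = 0xF0.
Byte 2: 10011111 = 0x9F.
Byte 3: 10100111 = 0xA7.
Byte 4: 10100011 = 0xA3.

F0 9F A7 A3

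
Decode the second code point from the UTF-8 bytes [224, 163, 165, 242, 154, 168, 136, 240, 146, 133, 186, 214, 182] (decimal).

Offset 0: leading byte 0xE0 = 11100000 → 3-byte char #1 = E0 A3 A5.
Offset 3: leading byte 0xF2 = 11110010 → 4-byte char #2 = F2 9A A8 88.
Leading byte 0xF2 = 11110010 matches 11110xxx → 4-byte sequence.
Byte 1: 0xF2 = 11110010, payload 010 (3 bits).
Byte 2: 0x9A = 10011010 (10xxxxxx ✓), payload 011010.
Byte 3: 0xA8 = 10101000 (10xxxxxx ✓), payload 101000.
Byte 4: 0x88 = 10001000 (10xxxxxx ✓), payload 001000.
Concatenate: 010011010101000001000 = 0x9AA08 (21 bits → U+9AA08).

U+9AA08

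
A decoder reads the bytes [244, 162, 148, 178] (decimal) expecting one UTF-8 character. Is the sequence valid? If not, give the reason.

Leading byte 0xF4 = 11110100 → 4-byte form.
Payload = 0x122532, which exceeds U+10FFFF, the maximum Unicode code point. (Leading bytes F5–FF, or F4 followed by ≥ 0x90, are invalid.)

invalid (encodes a value above U+10FFFF)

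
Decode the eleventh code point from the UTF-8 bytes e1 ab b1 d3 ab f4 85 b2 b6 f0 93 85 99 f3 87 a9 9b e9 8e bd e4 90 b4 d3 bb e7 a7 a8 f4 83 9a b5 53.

Offset 0: leading byte 0xE1 = 11100001 → 3-byte char #1 = E1 AB B1.
Offset 3: leading byte 0xD3 = 11010011 → 2-byte char #2 = D3 AB.
Offset 5: leading byte 0xF4 = 11110100 → 4-byte char #3 = F4 85 B2 B6.
Offset 9: leading byte 0xF0 = 11110000 → 4-byte char #4 = F0 93 85 99.
Offset 13: leading byte 0xF3 = 11110011 → 4-byte char #5 = F3 87 A9 9B.
Offset 17: leading byte 0xE9 = 11101001 → 3-byte char #6 = E9 8E BD.
Offset 20: leading byte 0xE4 = 11100100 → 3-byte char #7 = E4 90 B4.
Offset 23: leading byte 0xD3 = 11010011 → 2-byte char #8 = D3 BB.
Offset 25: leading byte 0xE7 = 11100111 → 3-byte char #9 = E7 A7 A8.
Offset 28: leading byte 0xF4 = 11110100 → 4-byte char #10 = F4 83 9A B5.
Offset 32: leading byte 0x53 = 01010011 → 1-byte char #11 = 53.
Leading byte 0x53 = 01010011 matches 0xxxxxxx → 1-byte sequence.
Byte 1: 0x53 = 01010011, payload 1010011 (7 bits).
Concatenate: 1010011 = 0x53 (7 bits → U+0053).

U+0053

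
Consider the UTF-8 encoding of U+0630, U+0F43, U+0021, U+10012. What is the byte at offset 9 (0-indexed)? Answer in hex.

U+0630 → 2-byte form D8 B0 at offsets 0–1.
U+0F43 → 3-byte form E0 BD 83 at offsets 2–4.
U+0021 → 1-byte form 21 at offsets 5–5.
U+10012 → 4-byte form F0 90 80 92 at offsets 6–9.
Offset 9 falls in char 4's range; it's byte 4 of F0 90 80 92 = 0x92.

0x92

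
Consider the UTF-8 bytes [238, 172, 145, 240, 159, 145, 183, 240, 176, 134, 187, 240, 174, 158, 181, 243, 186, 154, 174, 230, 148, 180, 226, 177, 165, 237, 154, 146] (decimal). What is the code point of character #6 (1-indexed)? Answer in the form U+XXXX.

U+6534

Offset 0: leading byte 0xEE = 11101110 → 3-byte char #1 = EE AC 91.
Offset 3: leading byte 0xF0 = 11110000 → 4-byte char #2 = F0 9F 91 B7.
Offset 7: leading byte 0xF0 = 11110000 → 4-byte char #3 = F0 B0 86 BB.
Offset 11: leading byte 0xF0 = 11110000 → 4-byte char #4 = F0 AE 9E B5.
Offset 15: leading byte 0xF3 = 11110011 → 4-byte char #5 = F3 BA 9A AE.
Offset 19: leading byte 0xE6 = 11100110 → 3-byte char #6 = E6 94 B4.
Leading byte 0xE6 = 11100110 matches 1110xxxx → 3-byte sequence.
Byte 1: 0xE6 = 11100110, payload 0110 (4 bits).
Byte 2: 0x94 = 10010100 (10xxxxxx ✓), payload 010100.
Byte 3: 0xB4 = 10110100 (10xxxxxx ✓), payload 110100.
Concatenate: 0110010100110100 = 0x6534 (16 bits → U+6534).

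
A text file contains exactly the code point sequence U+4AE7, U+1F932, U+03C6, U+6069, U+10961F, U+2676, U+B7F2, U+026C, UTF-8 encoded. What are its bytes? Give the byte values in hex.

U+4AE7: 3-byte form → E4 AB A7.
U+1F932: 4-byte form → F0 9F A4 B2.
U+03C6: 2-byte form → CF 86.
U+6069: 3-byte form → E6 81 A9.
U+10961F: 4-byte form → F4 89 98 9F.
U+2676: 3-byte form → E2 99 B6.
U+B7F2: 3-byte form → EB 9F B2.
U+026C: 2-byte form → C9 AC.
Concatenated (24 bytes): E4 AB A7 F0 9F A4 B2 CF 86 E6 81 A9 F4 89 98 9F E2 99 B6 EB 9F B2 C9 AC.

E4 AB A7 F0 9F A4 B2 CF 86 E6 81 A9 F4 89 98 9F E2 99 B6 EB 9F B2 C9 AC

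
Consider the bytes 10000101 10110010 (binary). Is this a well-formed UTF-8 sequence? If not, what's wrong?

invalid (continuation byte with no leading byte)

Byte 0x85 = 10000101 has the form 10xxxxxx — a continuation byte — but there is no preceding leading byte.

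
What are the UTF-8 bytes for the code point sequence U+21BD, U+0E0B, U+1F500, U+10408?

U+21BD: 3-byte form → E2 86 BD.
U+0E0B: 3-byte form → E0 B8 8B.
U+1F500: 4-byte form → F0 9F 94 80.
U+10408: 4-byte form → F0 90 90 88.
Concatenated (14 bytes): E2 86 BD E0 B8 8B F0 9F 94 80 F0 90 90 88.

E2 86 BD E0 B8 8B F0 9F 94 80 F0 90 90 88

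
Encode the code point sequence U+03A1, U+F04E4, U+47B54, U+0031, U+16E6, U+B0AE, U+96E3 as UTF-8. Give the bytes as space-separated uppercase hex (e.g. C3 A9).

U+03A1: 2-byte form → CE A1.
U+F04E4: 4-byte form → F3 B0 93 A4.
U+47B54: 4-byte form → F1 87 AD 94.
U+0031: 1-byte form → 31.
U+16E6: 3-byte form → E1 9B A6.
U+B0AE: 3-byte form → EB 82 AE.
U+96E3: 3-byte form → E9 9B A3.
Concatenated (20 bytes): CE A1 F3 B0 93 A4 F1 87 AD 94 31 E1 9B A6 EB 82 AE E9 9B A3.

CE A1 F3 B0 93 A4 F1 87 AD 94 31 E1 9B A6 EB 82 AE E9 9B A3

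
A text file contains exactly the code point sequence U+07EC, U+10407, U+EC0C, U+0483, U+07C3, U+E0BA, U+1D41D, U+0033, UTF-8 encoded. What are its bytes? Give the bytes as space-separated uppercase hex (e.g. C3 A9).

U+07EC: 2-byte form → DF AC.
U+10407: 4-byte form → F0 90 90 87.
U+EC0C: 3-byte form → EE B0 8C.
U+0483: 2-byte form → D2 83.
U+07C3: 2-byte form → DF 83.
U+E0BA: 3-byte form → EE 82 BA.
U+1D41D: 4-byte form → F0 9D 90 9D.
U+0033: 1-byte form → 33.
Concatenated (21 bytes): DF AC F0 90 90 87 EE B0 8C D2 83 DF 83 EE 82 BA F0 9D 90 9D 33.

DF AC F0 90 90 87 EE B0 8C D2 83 DF 83 EE 82 BA F0 9D 90 9D 33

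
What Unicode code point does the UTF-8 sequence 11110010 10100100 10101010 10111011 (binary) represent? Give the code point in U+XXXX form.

U+A4ABB

Leading byte 0xF2 = 11110010 matches 11110xxx → 4-byte sequence.
Byte 1: 0xF2 = 11110010, payload 010 (3 bits).
Byte 2: 0xA4 = 10100100 (10xxxxxx ✓), payload 100100.
Byte 3: 0xAA = 10101010 (10xxxxxx ✓), payload 101010.
Byte 4: 0xBB = 10111011 (10xxxxxx ✓), payload 111011.
Concatenate: 010100100101010111011 = 0xA4ABB (21 bits → U+A4ABB).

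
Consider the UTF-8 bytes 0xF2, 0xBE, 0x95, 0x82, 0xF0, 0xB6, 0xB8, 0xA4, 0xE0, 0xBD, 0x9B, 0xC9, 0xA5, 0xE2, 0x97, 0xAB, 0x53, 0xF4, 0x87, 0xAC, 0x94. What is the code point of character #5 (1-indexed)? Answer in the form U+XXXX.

Offset 0: leading byte 0xF2 = 11110010 → 4-byte char #1 = F2 BE 95 82.
Offset 4: leading byte 0xF0 = 11110000 → 4-byte char #2 = F0 B6 B8 A4.
Offset 8: leading byte 0xE0 = 11100000 → 3-byte char #3 = E0 BD 9B.
Offset 11: leading byte 0xC9 = 11001001 → 2-byte char #4 = C9 A5.
Offset 13: leading byte 0xE2 = 11100010 → 3-byte char #5 = E2 97 AB.
Leading byte 0xE2 = 11100010 matches 1110xxxx → 3-byte sequence.
Byte 1: 0xE2 = 11100010, payload 0010 (4 bits).
Byte 2: 0x97 = 10010111 (10xxxxxx ✓), payload 010111.
Byte 3: 0xAB = 10101011 (10xxxxxx ✓), payload 101011.
Concatenate: 0010010111101011 = 0x25EB (16 bits → U+25EB).

U+25EB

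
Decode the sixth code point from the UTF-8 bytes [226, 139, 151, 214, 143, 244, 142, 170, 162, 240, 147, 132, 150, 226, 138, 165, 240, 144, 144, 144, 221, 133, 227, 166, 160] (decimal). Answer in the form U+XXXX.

Offset 0: leading byte 0xE2 = 11100010 → 3-byte char #1 = E2 8B 97.
Offset 3: leading byte 0xD6 = 11010110 → 2-byte char #2 = D6 8F.
Offset 5: leading byte 0xF4 = 11110100 → 4-byte char #3 = F4 8E AA A2.
Offset 9: leading byte 0xF0 = 11110000 → 4-byte char #4 = F0 93 84 96.
Offset 13: leading byte 0xE2 = 11100010 → 3-byte char #5 = E2 8A A5.
Offset 16: leading byte 0xF0 = 11110000 → 4-byte char #6 = F0 90 90 90.
Leading byte 0xF0 = 11110000 matches 11110xxx → 4-byte sequence.
Byte 1: 0xF0 = 11110000, payload 000 (3 bits).
Byte 2: 0x90 = 10010000 (10xxxxxx ✓), payload 010000.
Byte 3: 0x90 = 10010000 (10xxxxxx ✓), payload 010000.
Byte 4: 0x90 = 10010000 (10xxxxxx ✓), payload 010000.
Concatenate: 000010000010000010000 = 0x10410 (21 bits → U+10410).

U+10410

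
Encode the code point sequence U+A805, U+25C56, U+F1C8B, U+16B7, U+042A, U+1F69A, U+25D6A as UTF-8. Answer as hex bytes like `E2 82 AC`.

U+A805: 3-byte form → EA A0 85.
U+25C56: 4-byte form → F0 A5 B1 96.
U+F1C8B: 4-byte form → F3 B1 B2 8B.
U+16B7: 3-byte form → E1 9A B7.
U+042A: 2-byte form → D0 AA.
U+1F69A: 4-byte form → F0 9F 9A 9A.
U+25D6A: 4-byte form → F0 A5 B5 AA.
Concatenated (24 bytes): EA A0 85 F0 A5 B1 96 F3 B1 B2 8B E1 9A B7 D0 AA F0 9F 9A 9A F0 A5 B5 AA.

EA A0 85 F0 A5 B1 96 F3 B1 B2 8B E1 9A B7 D0 AA F0 9F 9A 9A F0 A5 B5 AA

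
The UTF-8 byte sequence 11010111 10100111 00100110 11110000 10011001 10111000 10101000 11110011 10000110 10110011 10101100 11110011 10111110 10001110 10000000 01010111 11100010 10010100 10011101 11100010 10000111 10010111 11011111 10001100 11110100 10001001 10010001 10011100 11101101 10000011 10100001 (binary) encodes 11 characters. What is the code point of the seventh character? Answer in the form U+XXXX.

U+251D

Offset 0: leading byte 0xD7 = 11010111 → 2-byte char #1 = D7 A7.
Offset 2: leading byte 0x26 = 00100110 → 1-byte char #2 = 26.
Offset 3: leading byte 0xF0 = 11110000 → 4-byte char #3 = F0 99 B8 A8.
Offset 7: leading byte 0xF3 = 11110011 → 4-byte char #4 = F3 86 B3 AC.
Offset 11: leading byte 0xF3 = 11110011 → 4-byte char #5 = F3 BE 8E 80.
Offset 15: leading byte 0x57 = 01010111 → 1-byte char #6 = 57.
Offset 16: leading byte 0xE2 = 11100010 → 3-byte char #7 = E2 94 9D.
Leading byte 0xE2 = 11100010 matches 1110xxxx → 3-byte sequence.
Byte 1: 0xE2 = 11100010, payload 0010 (4 bits).
Byte 2: 0x94 = 10010100 (10xxxxxx ✓), payload 010100.
Byte 3: 0x9D = 10011101 (10xxxxxx ✓), payload 011101.
Concatenate: 0010010100011101 = 0x251D (16 bits → U+251D).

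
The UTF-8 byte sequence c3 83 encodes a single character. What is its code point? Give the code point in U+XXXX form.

U+00C3

Leading byte 0xC3 = 11000011 matches 110xxxxx → 2-byte sequence.
Byte 1: 0xC3 = 11000011, payload 00011 (5 bits).
Byte 2: 0x83 = 10000011 (10xxxxxx ✓), payload 000011.
Concatenate: 00011000011 = 0xC3 (11 bits → U+00C3).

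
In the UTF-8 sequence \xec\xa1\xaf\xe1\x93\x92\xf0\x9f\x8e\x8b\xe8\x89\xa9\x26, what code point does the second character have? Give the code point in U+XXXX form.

U+14D2

Offset 0: leading byte 0xEC = 11101100 → 3-byte char #1 = EC A1 AF.
Offset 3: leading byte 0xE1 = 11100001 → 3-byte char #2 = E1 93 92.
Leading byte 0xE1 = 11100001 matches 1110xxxx → 3-byte sequence.
Byte 1: 0xE1 = 11100001, payload 0001 (4 bits).
Byte 2: 0x93 = 10010011 (10xxxxxx ✓), payload 010011.
Byte 3: 0x92 = 10010010 (10xxxxxx ✓), payload 010010.
Concatenate: 0001010011010010 = 0x14D2 (16 bits → U+14D2).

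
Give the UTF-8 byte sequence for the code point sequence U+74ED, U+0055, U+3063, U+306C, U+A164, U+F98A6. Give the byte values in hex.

E7 93 AD 55 E3 81 A3 E3 81 AC EA 85 A4 F3 B9 A2 A6

U+74ED: 3-byte form → E7 93 AD.
U+0055: 1-byte form → 55.
U+3063: 3-byte form → E3 81 A3.
U+306C: 3-byte form → E3 81 AC.
U+A164: 3-byte form → EA 85 A4.
U+F98A6: 4-byte form → F3 B9 A2 A6.
Concatenated (17 bytes): E7 93 AD 55 E3 81 A3 E3 81 AC EA 85 A4 F3 B9 A2 A6.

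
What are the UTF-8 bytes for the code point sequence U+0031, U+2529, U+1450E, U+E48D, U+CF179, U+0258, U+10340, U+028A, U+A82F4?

31 E2 94 A9 F0 94 94 8E EE 92 8D F3 8F 85 B9 C9 98 F0 90 8D 80 CA 8A F2 A8 8B B4

U+0031: 1-byte form → 31.
U+2529: 3-byte form → E2 94 A9.
U+1450E: 4-byte form → F0 94 94 8E.
U+E48D: 3-byte form → EE 92 8D.
U+CF179: 4-byte form → F3 8F 85 B9.
U+0258: 2-byte form → C9 98.
U+10340: 4-byte form → F0 90 8D 80.
U+028A: 2-byte form → CA 8A.
U+A82F4: 4-byte form → F2 A8 8B B4.
Concatenated (27 bytes): 31 E2 94 A9 F0 94 94 8E EE 92 8D F3 8F 85 B9 C9 98 F0 90 8D 80 CA 8A F2 A8 8B B4.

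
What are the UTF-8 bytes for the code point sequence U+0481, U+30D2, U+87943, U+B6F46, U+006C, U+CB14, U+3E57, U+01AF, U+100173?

U+0481: 2-byte form → D2 81.
U+30D2: 3-byte form → E3 83 92.
U+87943: 4-byte form → F2 87 A5 83.
U+B6F46: 4-byte form → F2 B6 BD 86.
U+006C: 1-byte form → 6C.
U+CB14: 3-byte form → EC AC 94.
U+3E57: 3-byte form → E3 B9 97.
U+01AF: 2-byte form → C6 AF.
U+100173: 4-byte form → F4 80 85 B3.
Concatenated (26 bytes): D2 81 E3 83 92 F2 87 A5 83 F2 B6 BD 86 6C EC AC 94 E3 B9 97 C6 AF F4 80 85 B3.

D2 81 E3 83 92 F2 87 A5 83 F2 B6 BD 86 6C EC AC 94 E3 B9 97 C6 AF F4 80 85 B3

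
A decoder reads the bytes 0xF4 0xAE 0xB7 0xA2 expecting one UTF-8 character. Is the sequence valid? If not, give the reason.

invalid (encodes a value above U+10FFFF)

Leading byte 0xF4 = 11110100 → 4-byte form.
Payload = 0x12EDE2, which exceeds U+10FFFF, the maximum Unicode code point. (Leading bytes F5–FF, or F4 followed by ≥ 0x90, are invalid.)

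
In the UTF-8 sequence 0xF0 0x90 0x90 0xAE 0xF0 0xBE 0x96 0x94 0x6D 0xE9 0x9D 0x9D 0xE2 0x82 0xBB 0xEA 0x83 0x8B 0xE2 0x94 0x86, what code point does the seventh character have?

U+2506

Offset 0: leading byte 0xF0 = 11110000 → 4-byte char #1 = F0 90 90 AE.
Offset 4: leading byte 0xF0 = 11110000 → 4-byte char #2 = F0 BE 96 94.
Offset 8: leading byte 0x6D = 01101101 → 1-byte char #3 = 6D.
Offset 9: leading byte 0xE9 = 11101001 → 3-byte char #4 = E9 9D 9D.
Offset 12: leading byte 0xE2 = 11100010 → 3-byte char #5 = E2 82 BB.
Offset 15: leading byte 0xEA = 11101010 → 3-byte char #6 = EA 83 8B.
Offset 18: leading byte 0xE2 = 11100010 → 3-byte char #7 = E2 94 86.
Leading byte 0xE2 = 11100010 matches 1110xxxx → 3-byte sequence.
Byte 1: 0xE2 = 11100010, payload 0010 (4 bits).
Byte 2: 0x94 = 10010100 (10xxxxxx ✓), payload 010100.
Byte 3: 0x86 = 10000110 (10xxxxxx ✓), payload 000110.
Concatenate: 0010010100000110 = 0x2506 (16 bits → U+2506).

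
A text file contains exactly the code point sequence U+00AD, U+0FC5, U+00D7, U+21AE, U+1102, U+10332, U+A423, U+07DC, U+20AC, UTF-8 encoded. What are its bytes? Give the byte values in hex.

C2 AD E0 BF 85 C3 97 E2 86 AE E1 84 82 F0 90 8C B2 EA 90 A3 DF 9C E2 82 AC

U+00AD: 2-byte form → C2 AD.
U+0FC5: 3-byte form → E0 BF 85.
U+00D7: 2-byte form → C3 97.
U+21AE: 3-byte form → E2 86 AE.
U+1102: 3-byte form → E1 84 82.
U+10332: 4-byte form → F0 90 8C B2.
U+A423: 3-byte form → EA 90 A3.
U+07DC: 2-byte form → DF 9C.
U+20AC: 3-byte form → E2 82 AC.
Concatenated (25 bytes): C2 AD E0 BF 85 C3 97 E2 86 AE E1 84 82 F0 90 8C B2 EA 90 A3 DF 9C E2 82 AC.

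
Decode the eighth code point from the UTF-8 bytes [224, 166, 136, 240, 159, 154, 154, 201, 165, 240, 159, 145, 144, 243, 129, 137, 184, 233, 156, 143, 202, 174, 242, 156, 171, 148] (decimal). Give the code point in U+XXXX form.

U+9CAD4

Offset 0: leading byte 0xE0 = 11100000 → 3-byte char #1 = E0 A6 88.
Offset 3: leading byte 0xF0 = 11110000 → 4-byte char #2 = F0 9F 9A 9A.
Offset 7: leading byte 0xC9 = 11001001 → 2-byte char #3 = C9 A5.
Offset 9: leading byte 0xF0 = 11110000 → 4-byte char #4 = F0 9F 91 90.
Offset 13: leading byte 0xF3 = 11110011 → 4-byte char #5 = F3 81 89 B8.
Offset 17: leading byte 0xE9 = 11101001 → 3-byte char #6 = E9 9C 8F.
Offset 20: leading byte 0xCA = 11001010 → 2-byte char #7 = CA AE.
Offset 22: leading byte 0xF2 = 11110010 → 4-byte char #8 = F2 9C AB 94.
Leading byte 0xF2 = 11110010 matches 11110xxx → 4-byte sequence.
Byte 1: 0xF2 = 11110010, payload 010 (3 bits).
Byte 2: 0x9C = 10011100 (10xxxxxx ✓), payload 011100.
Byte 3: 0xAB = 10101011 (10xxxxxx ✓), payload 101011.
Byte 4: 0x94 = 10010100 (10xxxxxx ✓), payload 010100.
Concatenate: 010011100101011010100 = 0x9CAD4 (21 bits → U+9CAD4).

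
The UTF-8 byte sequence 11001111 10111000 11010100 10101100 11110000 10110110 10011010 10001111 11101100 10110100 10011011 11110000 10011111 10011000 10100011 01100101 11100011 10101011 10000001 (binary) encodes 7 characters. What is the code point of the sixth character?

Offset 0: leading byte 0xCF = 11001111 → 2-byte char #1 = CF B8.
Offset 2: leading byte 0xD4 = 11010100 → 2-byte char #2 = D4 AC.
Offset 4: leading byte 0xF0 = 11110000 → 4-byte char #3 = F0 B6 9A 8F.
Offset 8: leading byte 0xEC = 11101100 → 3-byte char #4 = EC B4 9B.
Offset 11: leading byte 0xF0 = 11110000 → 4-byte char #5 = F0 9F 98 A3.
Offset 15: leading byte 0x65 = 01100101 → 1-byte char #6 = 65.
Leading byte 0x65 = 01100101 matches 0xxxxxxx → 1-byte sequence.
Byte 1: 0x65 = 01100101, payload 1100101 (7 bits).
Concatenate: 1100101 = 0x65 (7 bits → U+0065).

U+0065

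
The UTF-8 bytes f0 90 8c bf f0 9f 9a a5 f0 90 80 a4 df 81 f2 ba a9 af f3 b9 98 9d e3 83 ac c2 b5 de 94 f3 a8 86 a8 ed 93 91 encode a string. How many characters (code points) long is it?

11

Byte at offset 0: 0xF0 = 11110000 → 4-byte char (#1). Advance 4.
Byte at offset 4: 0xF0 = 11110000 → 4-byte char (#2). Advance 4.
Byte at offset 8: 0xF0 = 11110000 → 4-byte char (#3). Advance 4.
Byte at offset 12: 0xDF = 11011111 → 2-byte char (#4). Advance 2.
Byte at offset 14: 0xF2 = 11110010 → 4-byte char (#5). Advance 4.
Byte at offset 18: 0xF3 = 11110011 → 4-byte char (#6). Advance 4.
Byte at offset 22: 0xE3 = 11100011 → 3-byte char (#7). Advance 3.
Byte at offset 25: 0xC2 = 11000010 → 2-byte char (#8). Advance 2.
Byte at offset 27: 0xDE = 11011110 → 2-byte char (#9). Advance 2.
Byte at offset 29: 0xF3 = 11110011 → 4-byte char (#10). Advance 4.
Byte at offset 33: 0xED = 11101101 → 3-byte char (#11). Advance 3.
Reached end at offset 36 after 11 code points.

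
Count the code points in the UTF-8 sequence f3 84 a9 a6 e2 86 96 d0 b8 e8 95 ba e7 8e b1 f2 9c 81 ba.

Byte at offset 0: 0xF3 = 11110011 → 4-byte char (#1). Advance 4.
Byte at offset 4: 0xE2 = 11100010 → 3-byte char (#2). Advance 3.
Byte at offset 7: 0xD0 = 11010000 → 2-byte char (#3). Advance 2.
Byte at offset 9: 0xE8 = 11101000 → 3-byte char (#4). Advance 3.
Byte at offset 12: 0xE7 = 11100111 → 3-byte char (#5). Advance 3.
Byte at offset 15: 0xF2 = 11110010 → 4-byte char (#6). Advance 4.
Reached end at offset 19 after 6 code points.

6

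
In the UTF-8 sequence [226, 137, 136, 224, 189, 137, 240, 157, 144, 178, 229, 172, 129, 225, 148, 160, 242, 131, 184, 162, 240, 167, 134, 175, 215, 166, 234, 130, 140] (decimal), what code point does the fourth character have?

U+5B01

Offset 0: leading byte 0xE2 = 11100010 → 3-byte char #1 = E2 89 88.
Offset 3: leading byte 0xE0 = 11100000 → 3-byte char #2 = E0 BD 89.
Offset 6: leading byte 0xF0 = 11110000 → 4-byte char #3 = F0 9D 90 B2.
Offset 10: leading byte 0xE5 = 11100101 → 3-byte char #4 = E5 AC 81.
Leading byte 0xE5 = 11100101 matches 1110xxxx → 3-byte sequence.
Byte 1: 0xE5 = 11100101, payload 0101 (4 bits).
Byte 2: 0xAC = 10101100 (10xxxxxx ✓), payload 101100.
Byte 3: 0x81 = 10000001 (10xxxxxx ✓), payload 000001.
Concatenate: 0101101100000001 = 0x5B01 (16 bits → U+5B01).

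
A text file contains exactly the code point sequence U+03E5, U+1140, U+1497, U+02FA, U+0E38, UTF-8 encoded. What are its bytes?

CF A5 E1 85 80 E1 92 97 CB BA E0 B8 B8

U+03E5: 2-byte form → CF A5.
U+1140: 3-byte form → E1 85 80.
U+1497: 3-byte form → E1 92 97.
U+02FA: 2-byte form → CB BA.
U+0E38: 3-byte form → E0 B8 B8.
Concatenated (13 bytes): CF A5 E1 85 80 E1 92 97 CB BA E0 B8 B8.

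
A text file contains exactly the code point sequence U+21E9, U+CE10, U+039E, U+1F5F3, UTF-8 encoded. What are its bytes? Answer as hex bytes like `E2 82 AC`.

U+21E9: 3-byte form → E2 87 A9.
U+CE10: 3-byte form → EC B8 90.
U+039E: 2-byte form → CE 9E.
U+1F5F3: 4-byte form → F0 9F 97 B3.
Concatenated (12 bytes): E2 87 A9 EC B8 90 CE 9E F0 9F 97 B3.

E2 87 A9 EC B8 90 CE 9E F0 9F 97 B3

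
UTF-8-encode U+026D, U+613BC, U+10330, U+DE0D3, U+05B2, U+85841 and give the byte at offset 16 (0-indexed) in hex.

U+026D → 2-byte form C9 AD at offsets 0–1.
U+613BC → 4-byte form F1 A1 8E BC at offsets 2–5.
U+10330 → 4-byte form F0 90 8C B0 at offsets 6–9.
U+DE0D3 → 4-byte form F3 9E 83 93 at offsets 10–13.
U+05B2 → 2-byte form D6 B2 at offsets 14–15.
U+85841 → 4-byte form F2 85 A1 81 at offsets 16–19.
Offset 16 falls in char 6's range; it's byte 1 of F2 85 A1 81 = 0xF2.

0xF2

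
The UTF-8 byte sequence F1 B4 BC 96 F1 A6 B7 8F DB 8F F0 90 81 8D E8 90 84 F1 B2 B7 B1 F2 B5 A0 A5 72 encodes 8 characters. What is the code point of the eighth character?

Offset 0: leading byte 0xF1 = 11110001 → 4-byte char #1 = F1 B4 BC 96.
Offset 4: leading byte 0xF1 = 11110001 → 4-byte char #2 = F1 A6 B7 8F.
Offset 8: leading byte 0xDB = 11011011 → 2-byte char #3 = DB 8F.
Offset 10: leading byte 0xF0 = 11110000 → 4-byte char #4 = F0 90 81 8D.
Offset 14: leading byte 0xE8 = 11101000 → 3-byte char #5 = E8 90 84.
Offset 17: leading byte 0xF1 = 11110001 → 4-byte char #6 = F1 B2 B7 B1.
Offset 21: leading byte 0xF2 = 11110010 → 4-byte char #7 = F2 B5 A0 A5.
Offset 25: leading byte 0x72 = 01110010 → 1-byte char #8 = 72.
Leading byte 0x72 = 01110010 matches 0xxxxxxx → 1-byte sequence.
Byte 1: 0x72 = 01110010, payload 1110010 (7 bits).
Concatenate: 1110010 = 0x72 (7 bits → U+0072).

U+0072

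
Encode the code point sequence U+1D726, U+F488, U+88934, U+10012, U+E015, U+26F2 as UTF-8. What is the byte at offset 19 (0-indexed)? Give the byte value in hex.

0x9B

U+1D726 → 4-byte form F0 9D 9C A6 at offsets 0–3.
U+F488 → 3-byte form EF 92 88 at offsets 4–6.
U+88934 → 4-byte form F2 88 A4 B4 at offsets 7–10.
U+10012 → 4-byte form F0 90 80 92 at offsets 11–14.
U+E015 → 3-byte form EE 80 95 at offsets 15–17.
U+26F2 → 3-byte form E2 9B B2 at offsets 18–20.
Offset 19 falls in char 6's range; it's byte 2 of E2 9B B2 = 0x9B.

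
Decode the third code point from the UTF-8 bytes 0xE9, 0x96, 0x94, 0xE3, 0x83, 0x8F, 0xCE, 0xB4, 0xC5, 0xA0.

Offset 0: leading byte 0xE9 = 11101001 → 3-byte char #1 = E9 96 94.
Offset 3: leading byte 0xE3 = 11100011 → 3-byte char #2 = E3 83 8F.
Offset 6: leading byte 0xCE = 11001110 → 2-byte char #3 = CE B4.
Leading byte 0xCE = 11001110 matches 110xxxxx → 2-byte sequence.
Byte 1: 0xCE = 11001110, payload 01110 (5 bits).
Byte 2: 0xB4 = 10110100 (10xxxxxx ✓), payload 110100.
Concatenate: 01110110100 = 0x3B4 (11 bits → U+03B4).

U+03B4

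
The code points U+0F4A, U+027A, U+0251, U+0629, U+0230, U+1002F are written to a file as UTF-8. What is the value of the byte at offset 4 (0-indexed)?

U+0F4A → 3-byte form E0 BD 8A at offsets 0–2.
U+027A → 2-byte form C9 BA at offsets 3–4.
Offset 4 falls in char 2's range; it's byte 2 of C9 BA = 0xBA.

0xBA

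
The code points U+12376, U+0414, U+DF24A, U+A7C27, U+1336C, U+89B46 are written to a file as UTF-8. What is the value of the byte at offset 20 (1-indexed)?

1-indexed offset 20 is 0-indexed offset 19.
U+12376 → 4-byte form F0 92 8D B6 at offsets 0–3.
U+0414 → 2-byte form D0 94 at offsets 4–5.
U+DF24A → 4-byte form F3 9F 89 8A at offsets 6–9.
U+A7C27 → 4-byte form F2 A7 B0 A7 at offsets 10–13.
U+1336C → 4-byte form F0 93 8D AC at offsets 14–17.
U+89B46 → 4-byte form F2 89 AD 86 at offsets 18–21.
Offset 19 falls in char 6's range; it's byte 2 of F2 89 AD 86 = 0x89.

0x89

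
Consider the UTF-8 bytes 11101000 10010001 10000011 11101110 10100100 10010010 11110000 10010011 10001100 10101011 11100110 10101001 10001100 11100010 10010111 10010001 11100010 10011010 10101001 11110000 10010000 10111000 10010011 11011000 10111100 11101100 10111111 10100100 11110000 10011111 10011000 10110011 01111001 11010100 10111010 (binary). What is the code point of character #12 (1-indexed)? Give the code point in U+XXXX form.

Offset 0: leading byte 0xE8 = 11101000 → 3-byte char #1 = E8 91 83.
Offset 3: leading byte 0xEE = 11101110 → 3-byte char #2 = EE A4 92.
Offset 6: leading byte 0xF0 = 11110000 → 4-byte char #3 = F0 93 8C AB.
Offset 10: leading byte 0xE6 = 11100110 → 3-byte char #4 = E6 A9 8C.
Offset 13: leading byte 0xE2 = 11100010 → 3-byte char #5 = E2 97 91.
Offset 16: leading byte 0xE2 = 11100010 → 3-byte char #6 = E2 9A A9.
Offset 19: leading byte 0xF0 = 11110000 → 4-byte char #7 = F0 90 B8 93.
Offset 23: leading byte 0xD8 = 11011000 → 2-byte char #8 = D8 BC.
Offset 25: leading byte 0xEC = 11101100 → 3-byte char #9 = EC BF A4.
Offset 28: leading byte 0xF0 = 11110000 → 4-byte char #10 = F0 9F 98 B3.
Offset 32: leading byte 0x79 = 01111001 → 1-byte char #11 = 79.
Offset 33: leading byte 0xD4 = 11010100 → 2-byte char #12 = D4 BA.
Leading byte 0xD4 = 11010100 matches 110xxxxx → 2-byte sequence.
Byte 1: 0xD4 = 11010100, payload 10100 (5 bits).
Byte 2: 0xBA = 10111010 (10xxxxxx ✓), payload 111010.
Concatenate: 10100111010 = 0x53A (11 bits → U+053A).

U+053A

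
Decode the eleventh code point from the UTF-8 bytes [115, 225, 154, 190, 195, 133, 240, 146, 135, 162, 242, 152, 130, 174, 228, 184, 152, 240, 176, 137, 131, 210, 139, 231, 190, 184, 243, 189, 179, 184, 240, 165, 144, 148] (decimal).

Offset 0: leading byte 0x73 = 01110011 → 1-byte char #1 = 73.
Offset 1: leading byte 0xE1 = 11100001 → 3-byte char #2 = E1 9A BE.
Offset 4: leading byte 0xC3 = 11000011 → 2-byte char #3 = C3 85.
Offset 6: leading byte 0xF0 = 11110000 → 4-byte char #4 = F0 92 87 A2.
Offset 10: leading byte 0xF2 = 11110010 → 4-byte char #5 = F2 98 82 AE.
Offset 14: leading byte 0xE4 = 11100100 → 3-byte char #6 = E4 B8 98.
Offset 17: leading byte 0xF0 = 11110000 → 4-byte char #7 = F0 B0 89 83.
Offset 21: leading byte 0xD2 = 11010010 → 2-byte char #8 = D2 8B.
Offset 23: leading byte 0xE7 = 11100111 → 3-byte char #9 = E7 BE B8.
Offset 26: leading byte 0xF3 = 11110011 → 4-byte char #10 = F3 BD B3 B8.
Offset 30: leading byte 0xF0 = 11110000 → 4-byte char #11 = F0 A5 90 94.
Leading byte 0xF0 = 11110000 matches 11110xxx → 4-byte sequence.
Byte 1: 0xF0 = 11110000, payload 000 (3 bits).
Byte 2: 0xA5 = 10100101 (10xxxxxx ✓), payload 100101.
Byte 3: 0x90 = 10010000 (10xxxxxx ✓), payload 010000.
Byte 4: 0x94 = 10010100 (10xxxxxx ✓), payload 010100.
Concatenate: 000100101010000010100 = 0x25414 (21 bits → U+25414).

U+25414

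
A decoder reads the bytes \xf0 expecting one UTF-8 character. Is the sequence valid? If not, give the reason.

Leading byte 0xF0 = 11110000 → 4-byte form, but only 1 byte is present.

invalid (sequence truncated)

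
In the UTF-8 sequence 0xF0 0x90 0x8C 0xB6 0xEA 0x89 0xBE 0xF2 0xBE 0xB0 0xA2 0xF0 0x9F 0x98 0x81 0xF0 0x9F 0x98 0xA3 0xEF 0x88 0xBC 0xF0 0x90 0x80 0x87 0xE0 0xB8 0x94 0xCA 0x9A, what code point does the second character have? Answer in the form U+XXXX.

Offset 0: leading byte 0xF0 = 11110000 → 4-byte char #1 = F0 90 8C B6.
Offset 4: leading byte 0xEA = 11101010 → 3-byte char #2 = EA 89 BE.
Leading byte 0xEA = 11101010 matches 1110xxxx → 3-byte sequence.
Byte 1: 0xEA = 11101010, payload 1010 (4 bits).
Byte 2: 0x89 = 10001001 (10xxxxxx ✓), payload 001001.
Byte 3: 0xBE = 10111110 (10xxxxxx ✓), payload 111110.
Concatenate: 1010001001111110 = 0xA27E (16 bits → U+A27E).

U+A27E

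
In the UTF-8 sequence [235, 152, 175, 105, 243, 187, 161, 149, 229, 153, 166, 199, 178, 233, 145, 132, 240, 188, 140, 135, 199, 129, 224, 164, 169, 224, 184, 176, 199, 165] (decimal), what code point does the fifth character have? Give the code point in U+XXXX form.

Offset 0: leading byte 0xEB = 11101011 → 3-byte char #1 = EB 98 AF.
Offset 3: leading byte 0x69 = 01101001 → 1-byte char #2 = 69.
Offset 4: leading byte 0xF3 = 11110011 → 4-byte char #3 = F3 BB A1 95.
Offset 8: leading byte 0xE5 = 11100101 → 3-byte char #4 = E5 99 A6.
Offset 11: leading byte 0xC7 = 11000111 → 2-byte char #5 = C7 B2.
Leading byte 0xC7 = 11000111 matches 110xxxxx → 2-byte sequence.
Byte 1: 0xC7 = 11000111, payload 00111 (5 bits).
Byte 2: 0xB2 = 10110010 (10xxxxxx ✓), payload 110010.
Concatenate: 00111110010 = 0x1F2 (11 bits → U+01F2).

U+01F2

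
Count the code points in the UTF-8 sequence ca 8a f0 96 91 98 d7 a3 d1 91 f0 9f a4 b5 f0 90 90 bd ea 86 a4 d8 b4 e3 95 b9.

9

Byte at offset 0: 0xCA = 11001010 → 2-byte char (#1). Advance 2.
Byte at offset 2: 0xF0 = 11110000 → 4-byte char (#2). Advance 4.
Byte at offset 6: 0xD7 = 11010111 → 2-byte char (#3). Advance 2.
Byte at offset 8: 0xD1 = 11010001 → 2-byte char (#4). Advance 2.
Byte at offset 10: 0xF0 = 11110000 → 4-byte char (#5). Advance 4.
Byte at offset 14: 0xF0 = 11110000 → 4-byte char (#6). Advance 4.
Byte at offset 18: 0xEA = 11101010 → 3-byte char (#7). Advance 3.
Byte at offset 21: 0xD8 = 11011000 → 2-byte char (#8). Advance 2.
Byte at offset 23: 0xE3 = 11100011 → 3-byte char (#9). Advance 3.
Reached end at offset 26 after 9 code points.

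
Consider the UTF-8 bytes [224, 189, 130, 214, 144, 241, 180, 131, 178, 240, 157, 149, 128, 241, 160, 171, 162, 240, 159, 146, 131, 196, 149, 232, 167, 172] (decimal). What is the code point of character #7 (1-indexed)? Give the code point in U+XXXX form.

Offset 0: leading byte 0xE0 = 11100000 → 3-byte char #1 = E0 BD 82.
Offset 3: leading byte 0xD6 = 11010110 → 2-byte char #2 = D6 90.
Offset 5: leading byte 0xF1 = 11110001 → 4-byte char #3 = F1 B4 83 B2.
Offset 9: leading byte 0xF0 = 11110000 → 4-byte char #4 = F0 9D 95 80.
Offset 13: leading byte 0xF1 = 11110001 → 4-byte char #5 = F1 A0 AB A2.
Offset 17: leading byte 0xF0 = 11110000 → 4-byte char #6 = F0 9F 92 83.
Offset 21: leading byte 0xC4 = 11000100 → 2-byte char #7 = C4 95.
Leading byte 0xC4 = 11000100 matches 110xxxxx → 2-byte sequence.
Byte 1: 0xC4 = 11000100, payload 00100 (5 bits).
Byte 2: 0x95 = 10010101 (10xxxxxx ✓), payload 010101.
Concatenate: 00100010101 = 0x115 (11 bits → U+0115).

U+0115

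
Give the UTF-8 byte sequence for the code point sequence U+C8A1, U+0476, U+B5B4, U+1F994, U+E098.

EC A2 A1 D1 B6 EB 96 B4 F0 9F A6 94 EE 82 98

U+C8A1: 3-byte form → EC A2 A1.
U+0476: 2-byte form → D1 B6.
U+B5B4: 3-byte form → EB 96 B4.
U+1F994: 4-byte form → F0 9F A6 94.
U+E098: 3-byte form → EE 82 98.
Concatenated (15 bytes): EC A2 A1 D1 B6 EB 96 B4 F0 9F A6 94 EE 82 98.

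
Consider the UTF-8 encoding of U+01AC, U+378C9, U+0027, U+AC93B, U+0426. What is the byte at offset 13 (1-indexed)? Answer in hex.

0xA6

1-indexed offset 13 is 0-indexed offset 12.
U+01AC → 2-byte form C6 AC at offsets 0–1.
U+378C9 → 4-byte form F0 B7 A3 89 at offsets 2–5.
U+0027 → 1-byte form 27 at offsets 6–6.
U+AC93B → 4-byte form F2 AC A4 BB at offsets 7–10.
U+0426 → 2-byte form D0 A6 at offsets 11–12.
Offset 12 falls in char 5's range; it's byte 2 of D0 A6 = 0xA6.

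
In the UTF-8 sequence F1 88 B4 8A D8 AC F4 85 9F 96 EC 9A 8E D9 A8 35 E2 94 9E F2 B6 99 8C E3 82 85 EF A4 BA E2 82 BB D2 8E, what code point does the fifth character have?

Offset 0: leading byte 0xF1 = 11110001 → 4-byte char #1 = F1 88 B4 8A.
Offset 4: leading byte 0xD8 = 11011000 → 2-byte char #2 = D8 AC.
Offset 6: leading byte 0xF4 = 11110100 → 4-byte char #3 = F4 85 9F 96.
Offset 10: leading byte 0xEC = 11101100 → 3-byte char #4 = EC 9A 8E.
Offset 13: leading byte 0xD9 = 11011001 → 2-byte char #5 = D9 A8.
Leading byte 0xD9 = 11011001 matches 110xxxxx → 2-byte sequence.
Byte 1: 0xD9 = 11011001, payload 11001 (5 bits).
Byte 2: 0xA8 = 10101000 (10xxxxxx ✓), payload 101000.
Concatenate: 11001101000 = 0x668 (11 bits → U+0668).

U+0668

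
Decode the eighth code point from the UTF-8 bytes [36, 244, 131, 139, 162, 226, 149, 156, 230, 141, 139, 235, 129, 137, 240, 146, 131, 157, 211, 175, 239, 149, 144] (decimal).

U+F550

Offset 0: leading byte 0x24 = 00100100 → 1-byte char #1 = 24.
Offset 1: leading byte 0xF4 = 11110100 → 4-byte char #2 = F4 83 8B A2.
Offset 5: leading byte 0xE2 = 11100010 → 3-byte char #3 = E2 95 9C.
Offset 8: leading byte 0xE6 = 11100110 → 3-byte char #4 = E6 8D 8B.
Offset 11: leading byte 0xEB = 11101011 → 3-byte char #5 = EB 81 89.
Offset 14: leading byte 0xF0 = 11110000 → 4-byte char #6 = F0 92 83 9D.
Offset 18: leading byte 0xD3 = 11010011 → 2-byte char #7 = D3 AF.
Offset 20: leading byte 0xEF = 11101111 → 3-byte char #8 = EF 95 90.
Leading byte 0xEF = 11101111 matches 1110xxxx → 3-byte sequence.
Byte 1: 0xEF = 11101111, payload 1111 (4 bits).
Byte 2: 0x95 = 10010101 (10xxxxxx ✓), payload 010101.
Byte 3: 0x90 = 10010000 (10xxxxxx ✓), payload 010000.
Concatenate: 1111010101010000 = 0xF550 (16 bits → U+F550).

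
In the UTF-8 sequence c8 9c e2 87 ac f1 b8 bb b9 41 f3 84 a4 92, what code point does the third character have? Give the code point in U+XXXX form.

U+78EF9

Offset 0: leading byte 0xC8 = 11001000 → 2-byte char #1 = C8 9C.
Offset 2: leading byte 0xE2 = 11100010 → 3-byte char #2 = E2 87 AC.
Offset 5: leading byte 0xF1 = 11110001 → 4-byte char #3 = F1 B8 BB B9.
Leading byte 0xF1 = 11110001 matches 11110xxx → 4-byte sequence.
Byte 1: 0xF1 = 11110001, payload 001 (3 bits).
Byte 2: 0xB8 = 10111000 (10xxxxxx ✓), payload 111000.
Byte 3: 0xBB = 10111011 (10xxxxxx ✓), payload 111011.
Byte 4: 0xB9 = 10111001 (10xxxxxx ✓), payload 111001.
Concatenate: 001111000111011111001 = 0x78EF9 (21 bits → U+78EF9).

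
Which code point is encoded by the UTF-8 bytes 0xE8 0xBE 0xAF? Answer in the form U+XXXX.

Leading byte 0xE8 = 11101000 matches 1110xxxx → 3-byte sequence.
Byte 1: 0xE8 = 11101000, payload 1000 (4 bits).
Byte 2: 0xBE = 10111110 (10xxxxxx ✓), payload 111110.
Byte 3: 0xAF = 10101111 (10xxxxxx ✓), payload 101111.
Concatenate: 1000111110101111 = 0x8FAF (16 bits → U+8FAF).

U+8FAF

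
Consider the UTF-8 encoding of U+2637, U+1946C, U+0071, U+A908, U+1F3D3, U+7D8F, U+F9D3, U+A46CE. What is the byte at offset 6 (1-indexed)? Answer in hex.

1-indexed offset 6 is 0-indexed offset 5.
U+2637 → 3-byte form E2 98 B7 at offsets 0–2.
U+1946C → 4-byte form F0 99 91 AC at offsets 3–6.
Offset 5 falls in char 2's range; it's byte 3 of F0 99 91 AC = 0x91.

0x91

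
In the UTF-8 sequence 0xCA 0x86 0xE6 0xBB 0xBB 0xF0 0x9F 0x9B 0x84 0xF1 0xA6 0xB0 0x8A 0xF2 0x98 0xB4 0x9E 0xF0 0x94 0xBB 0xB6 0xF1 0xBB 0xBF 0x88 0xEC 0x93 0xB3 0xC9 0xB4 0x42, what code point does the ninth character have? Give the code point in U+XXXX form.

U+0274

Offset 0: leading byte 0xCA = 11001010 → 2-byte char #1 = CA 86.
Offset 2: leading byte 0xE6 = 11100110 → 3-byte char #2 = E6 BB BB.
Offset 5: leading byte 0xF0 = 11110000 → 4-byte char #3 = F0 9F 9B 84.
Offset 9: leading byte 0xF1 = 11110001 → 4-byte char #4 = F1 A6 B0 8A.
Offset 13: leading byte 0xF2 = 11110010 → 4-byte char #5 = F2 98 B4 9E.
Offset 17: leading byte 0xF0 = 11110000 → 4-byte char #6 = F0 94 BB B6.
Offset 21: leading byte 0xF1 = 11110001 → 4-byte char #7 = F1 BB BF 88.
Offset 25: leading byte 0xEC = 11101100 → 3-byte char #8 = EC 93 B3.
Offset 28: leading byte 0xC9 = 11001001 → 2-byte char #9 = C9 B4.
Leading byte 0xC9 = 11001001 matches 110xxxxx → 2-byte sequence.
Byte 1: 0xC9 = 11001001, payload 01001 (5 bits).
Byte 2: 0xB4 = 10110100 (10xxxxxx ✓), payload 110100.
Concatenate: 01001110100 = 0x274 (11 bits → U+0274).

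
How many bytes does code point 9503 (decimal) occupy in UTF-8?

3

U+251F = 0x251F. UTF-8 uses 1 byte below 0x80, 2 below 0x800, 3 below 0x10000, 4 up to 0x10FFFF. 0x251F is in U+0800–U+FFFF → 3 bytes.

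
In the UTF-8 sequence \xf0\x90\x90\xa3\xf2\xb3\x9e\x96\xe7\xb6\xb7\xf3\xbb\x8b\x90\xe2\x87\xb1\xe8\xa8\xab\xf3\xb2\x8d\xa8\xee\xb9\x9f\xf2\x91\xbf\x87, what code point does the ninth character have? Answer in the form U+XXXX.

U+91FC7

Offset 0: leading byte 0xF0 = 11110000 → 4-byte char #1 = F0 90 90 A3.
Offset 4: leading byte 0xF2 = 11110010 → 4-byte char #2 = F2 B3 9E 96.
Offset 8: leading byte 0xE7 = 11100111 → 3-byte char #3 = E7 B6 B7.
Offset 11: leading byte 0xF3 = 11110011 → 4-byte char #4 = F3 BB 8B 90.
Offset 15: leading byte 0xE2 = 11100010 → 3-byte char #5 = E2 87 B1.
Offset 18: leading byte 0xE8 = 11101000 → 3-byte char #6 = E8 A8 AB.
Offset 21: leading byte 0xF3 = 11110011 → 4-byte char #7 = F3 B2 8D A8.
Offset 25: leading byte 0xEE = 11101110 → 3-byte char #8 = EE B9 9F.
Offset 28: leading byte 0xF2 = 11110010 → 4-byte char #9 = F2 91 BF 87.
Leading byte 0xF2 = 11110010 matches 11110xxx → 4-byte sequence.
Byte 1: 0xF2 = 11110010, payload 010 (3 bits).
Byte 2: 0x91 = 10010001 (10xxxxxx ✓), payload 010001.
Byte 3: 0xBF = 10111111 (10xxxxxx ✓), payload 111111.
Byte 4: 0x87 = 10000111 (10xxxxxx ✓), payload 000111.
Concatenate: 010010001111111000111 = 0x91FC7 (21 bits → U+91FC7).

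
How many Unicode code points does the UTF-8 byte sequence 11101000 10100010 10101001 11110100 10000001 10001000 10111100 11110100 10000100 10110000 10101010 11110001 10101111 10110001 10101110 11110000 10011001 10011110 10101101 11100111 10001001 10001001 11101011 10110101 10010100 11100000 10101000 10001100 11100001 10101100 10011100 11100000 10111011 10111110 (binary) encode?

Byte at offset 0: 0xE8 = 11101000 → 3-byte char (#1). Advance 3.
Byte at offset 3: 0xF4 = 11110100 → 4-byte char (#2). Advance 4.
Byte at offset 7: 0xF4 = 11110100 → 4-byte char (#3). Advance 4.
Byte at offset 11: 0xF1 = 11110001 → 4-byte char (#4). Advance 4.
Byte at offset 15: 0xF0 = 11110000 → 4-byte char (#5). Advance 4.
Byte at offset 19: 0xE7 = 11100111 → 3-byte char (#6). Advance 3.
Byte at offset 22: 0xEB = 11101011 → 3-byte char (#7). Advance 3.
Byte at offset 25: 0xE0 = 11100000 → 3-byte char (#8). Advance 3.
Byte at offset 28: 0xE1 = 11100001 → 3-byte char (#9). Advance 3.
Byte at offset 31: 0xE0 = 11100000 → 3-byte char (#10). Advance 3.
Reached end at offset 34 after 10 code points.

10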